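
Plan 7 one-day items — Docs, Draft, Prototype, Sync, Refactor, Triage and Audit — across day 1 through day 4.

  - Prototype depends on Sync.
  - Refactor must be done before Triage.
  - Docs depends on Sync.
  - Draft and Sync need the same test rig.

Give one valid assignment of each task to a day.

Docs in day 2, Sync in day 1, Triage in day 2, Draft in day 2, Audit in day 1, Refactor in day 1, Prototype in day 2

Checking: Sync(day 1) before Docs(day 2); Sync(day 1) before Prototype(day 2); Refactor(day 1) before Triage(day 2); Draft(day 2) != Sync(day 1).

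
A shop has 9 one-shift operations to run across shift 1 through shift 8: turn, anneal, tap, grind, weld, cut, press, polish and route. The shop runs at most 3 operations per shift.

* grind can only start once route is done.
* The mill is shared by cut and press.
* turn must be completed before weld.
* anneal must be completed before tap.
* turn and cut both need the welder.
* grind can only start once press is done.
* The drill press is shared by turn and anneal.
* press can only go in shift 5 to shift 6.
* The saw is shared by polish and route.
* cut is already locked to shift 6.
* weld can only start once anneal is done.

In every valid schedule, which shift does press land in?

press's window is shift 5–shift 6.
cut is fixed at shift 6, and press can't share a shift with cut.
So press must be shift 5.

shift 5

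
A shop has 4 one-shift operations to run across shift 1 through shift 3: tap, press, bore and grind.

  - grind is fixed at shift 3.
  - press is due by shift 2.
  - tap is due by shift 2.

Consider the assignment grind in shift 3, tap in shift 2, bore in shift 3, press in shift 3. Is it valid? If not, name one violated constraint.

No. press is due by shift 2 is not satisfied.

press is due by shift 2 — violated.
grind is fixed at shift 3 — holds.
tap is due by shift 2 — holds.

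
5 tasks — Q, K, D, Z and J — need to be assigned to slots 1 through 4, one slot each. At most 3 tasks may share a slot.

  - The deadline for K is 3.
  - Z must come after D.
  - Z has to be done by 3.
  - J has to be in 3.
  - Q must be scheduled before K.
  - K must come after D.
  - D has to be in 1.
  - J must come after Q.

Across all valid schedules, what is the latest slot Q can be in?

Downstream work caps Q at 2.
Q at 2 is achievable: Z=2, Q=2, J=3, K=3, D=1.

2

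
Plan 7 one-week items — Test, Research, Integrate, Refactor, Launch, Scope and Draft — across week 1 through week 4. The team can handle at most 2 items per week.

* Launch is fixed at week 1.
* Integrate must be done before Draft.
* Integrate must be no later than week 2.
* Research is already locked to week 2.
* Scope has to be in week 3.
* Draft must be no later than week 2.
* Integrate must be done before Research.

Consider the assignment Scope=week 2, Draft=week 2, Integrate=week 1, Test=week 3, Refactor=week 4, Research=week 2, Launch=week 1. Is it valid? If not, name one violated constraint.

Research is already locked to week 2 — holds.
Draft must be no later than week 2 — holds.
Integrate must be done before Research — holds.
Integrate must be no later than week 2 — holds.
Scope has to be in week 3 — violated.
The team can handle at most 2 items per week — violated.
Launch is fixed at week 1 — holds.
Integrate must be done before Draft — holds.

No. Scope has to be in week 3 is not satisfied.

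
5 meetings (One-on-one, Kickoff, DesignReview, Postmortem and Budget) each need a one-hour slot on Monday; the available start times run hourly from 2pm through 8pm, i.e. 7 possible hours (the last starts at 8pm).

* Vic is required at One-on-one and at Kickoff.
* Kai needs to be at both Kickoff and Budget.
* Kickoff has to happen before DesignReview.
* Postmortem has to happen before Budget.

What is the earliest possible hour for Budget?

Precedence pushes Budget to at least 3pm.
Budget at 3pm is achievable: Kickoff=2pm, DesignReview=3pm, Budget=3pm, One-on-one=3pm, Postmortem=2pm.

3pm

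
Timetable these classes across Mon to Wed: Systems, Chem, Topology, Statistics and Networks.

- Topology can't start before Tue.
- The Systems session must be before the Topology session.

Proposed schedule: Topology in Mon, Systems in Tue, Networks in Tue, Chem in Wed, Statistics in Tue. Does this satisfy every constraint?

No. The Systems session must be before the Topology session is not satisfied.

Topology can't start before Tue — violated.
The Systems session must be before the Topology session — violated.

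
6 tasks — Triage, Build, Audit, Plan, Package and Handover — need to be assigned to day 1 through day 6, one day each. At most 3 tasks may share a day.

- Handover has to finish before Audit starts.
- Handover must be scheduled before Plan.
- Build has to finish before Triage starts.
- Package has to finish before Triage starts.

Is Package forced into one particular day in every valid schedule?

Package can be day 1 (e.g. Build -> day 1, Package -> day 1, Triage -> day 2, Plan -> day 2, Handover -> day 1, Audit -> day 2) or day 2 (e.g. Handover in day 1, Audit in day 2, Build in day 1, Triage in day 3, Plan in day 2, Package in day 2).

No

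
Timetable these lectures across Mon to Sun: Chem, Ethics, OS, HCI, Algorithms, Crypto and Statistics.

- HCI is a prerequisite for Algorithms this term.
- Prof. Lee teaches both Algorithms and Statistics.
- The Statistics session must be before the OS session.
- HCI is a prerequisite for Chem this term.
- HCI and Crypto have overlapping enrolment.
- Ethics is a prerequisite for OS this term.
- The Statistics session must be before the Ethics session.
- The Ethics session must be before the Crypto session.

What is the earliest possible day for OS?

Wed

Precedence pushes OS to at least Wed.
OS at Wed is achievable: Algorithms in Tue; Ethics in Tue; HCI in Mon; OS in Wed; Statistics in Mon; Crypto in Wed; Chem in Tue.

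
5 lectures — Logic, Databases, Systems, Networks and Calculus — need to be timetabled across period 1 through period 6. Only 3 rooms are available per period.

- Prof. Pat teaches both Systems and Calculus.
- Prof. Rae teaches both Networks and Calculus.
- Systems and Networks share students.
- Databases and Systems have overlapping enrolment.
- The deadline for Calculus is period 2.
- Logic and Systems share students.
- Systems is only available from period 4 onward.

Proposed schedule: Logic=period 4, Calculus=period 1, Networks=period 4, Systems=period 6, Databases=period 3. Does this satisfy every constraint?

Databases and Systems have overlapping enrolment — holds.
The deadline for Calculus is period 2 — holds.
Prof. Rae teaches both Networks and Calculus — holds.
Systems is only available from period 4 onward — holds.
Systems and Networks share students — holds.
Only 3 rooms are available per period — holds.
Prof. Pat teaches both Systems and Calculus — holds.
Logic and Systems share students — holds.

Yes, all constraints hold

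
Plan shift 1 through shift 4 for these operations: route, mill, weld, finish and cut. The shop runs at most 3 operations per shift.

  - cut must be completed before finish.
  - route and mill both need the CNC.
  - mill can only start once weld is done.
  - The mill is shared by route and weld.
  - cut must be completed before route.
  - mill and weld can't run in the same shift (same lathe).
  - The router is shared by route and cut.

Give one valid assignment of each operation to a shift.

route=shift 2, weld=shift 1, finish=shift 2, cut=shift 1, mill=shift 3

Checking: cut(shift 1) before finish(shift 2); cut(shift 1) before route(shift 2); weld(shift 1) before mill(shift 3); mill(shift 3) != weld(shift 1); route(shift 2) != mill(shift 3); route(shift 2) != weld(shift 1); route(shift 2) != cut(shift 1); max 2 per shift (cap 3).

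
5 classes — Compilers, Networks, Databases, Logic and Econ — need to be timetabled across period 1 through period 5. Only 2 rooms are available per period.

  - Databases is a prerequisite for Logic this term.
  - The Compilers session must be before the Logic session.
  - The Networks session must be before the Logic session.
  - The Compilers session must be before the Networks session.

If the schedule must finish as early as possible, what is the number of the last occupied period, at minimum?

3

The precedence chain requires at least 3 distinct periods.
With at most 2 per period and 5 classes, at least 3 periods are needed.
3 works (last occupied period: period 3): for example Logic in period 3; Networks in period 2; Databases in period 1; Econ in period 2; Compilers in period 1.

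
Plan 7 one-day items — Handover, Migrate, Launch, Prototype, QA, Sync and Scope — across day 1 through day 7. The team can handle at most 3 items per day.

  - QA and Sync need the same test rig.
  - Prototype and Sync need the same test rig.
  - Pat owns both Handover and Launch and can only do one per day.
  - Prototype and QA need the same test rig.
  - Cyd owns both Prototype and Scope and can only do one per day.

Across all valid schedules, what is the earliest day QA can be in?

day 1

QA at day 1 is achievable: Launch=day 2; Migrate=day 1; Sync=day 3; QA=day 1; Handover=day 1; Scope=day 3; Prototype=day 2.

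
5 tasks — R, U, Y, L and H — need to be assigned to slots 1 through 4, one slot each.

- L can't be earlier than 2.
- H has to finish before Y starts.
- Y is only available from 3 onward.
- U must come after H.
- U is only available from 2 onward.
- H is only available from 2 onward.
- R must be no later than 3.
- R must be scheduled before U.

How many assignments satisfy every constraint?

39

Splitting on R: it can be 1 (15), 2 (15), 3 (9). Listing each branch's schedules as (U, Y, L, H):
R=1: (3,3,2,2) (3,3,3,2) (3,3,4,2) (3,4,2,2) (3,4,3,2) (3,4,4,2) (4,3,2,2) (4,3,3,2) (4,3,4,2) (4,4,2,2) (4,4,2,3) (4,4,3,2) (4,4,3,3) (4,4,4,2) (4,4,4,3) — 15.
R=2: (3,3,2,2) (3,3,3,2) (3,3,4,2) (3,4,2,2) (3,4,3,2) (3,4,4,2) (4,3,2,2) (4,3,3,2) (4,3,4,2) (4,4,2,2) (4,4,2,3) (4,4,3,2) (4,4,3,3) (4,4,4,2) (4,4,4,3) — 15.
R=3: (4,3,2,2) (4,3,3,2) (4,3,4,2) (4,4,2,2) (4,4,2,3) (4,4,3,2) (4,4,3,3) (4,4,4,2) (4,4,4,3) — 9.
Summing: 15 + 15 + 9 = 39.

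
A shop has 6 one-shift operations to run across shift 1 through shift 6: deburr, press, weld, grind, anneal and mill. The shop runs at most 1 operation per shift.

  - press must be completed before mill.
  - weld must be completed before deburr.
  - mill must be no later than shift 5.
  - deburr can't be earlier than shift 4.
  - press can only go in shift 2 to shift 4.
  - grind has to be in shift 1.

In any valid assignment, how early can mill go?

Precedence pushes mill to at least shift 3; mill's own window allows nothing later than shift 5.
mill at shift 3 is achievable: mill -> shift 3, deburr -> shift 5, grind -> shift 1, anneal -> shift 6, weld -> shift 4, press -> shift 2.

shift 3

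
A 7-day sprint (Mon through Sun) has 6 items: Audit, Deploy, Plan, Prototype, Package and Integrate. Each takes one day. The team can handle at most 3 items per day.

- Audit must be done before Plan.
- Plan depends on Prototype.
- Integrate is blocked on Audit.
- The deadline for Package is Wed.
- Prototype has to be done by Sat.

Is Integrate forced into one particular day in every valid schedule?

No

Integrate can be Tue (e.g. Prototype -> Mon, Integrate -> Tue, Plan -> Tue, Deploy -> Tue, Package -> Mon, Audit -> Mon) or Wed (e.g. Package=Mon, Deploy=Tue, Prototype=Mon, Plan=Tue, Integrate=Wed, Audit=Mon).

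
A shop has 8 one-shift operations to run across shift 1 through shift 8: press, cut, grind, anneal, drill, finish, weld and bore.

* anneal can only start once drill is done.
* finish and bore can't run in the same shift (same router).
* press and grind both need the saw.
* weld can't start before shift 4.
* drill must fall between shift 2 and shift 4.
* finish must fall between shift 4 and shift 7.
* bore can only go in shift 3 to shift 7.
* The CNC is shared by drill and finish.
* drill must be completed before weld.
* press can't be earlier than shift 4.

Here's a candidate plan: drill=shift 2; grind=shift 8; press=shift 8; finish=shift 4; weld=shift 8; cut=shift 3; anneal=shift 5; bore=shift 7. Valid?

Invalid. press and grind both need the saw.

The CNC is shared by drill and finish — holds.
weld can't start before shift 4 — holds.
anneal can only start once drill is done — holds.
drill must be completed before weld — holds.
finish must fall between shift 4 and shift 7 — holds.
finish and bore can't run in the same shift (same router) — holds.
bore can only go in shift 3 to shift 7 — holds.
drill must fall between shift 2 and shift 4 — holds.
press can't be earlier than shift 4 — holds.
press and grind both need the saw — violated.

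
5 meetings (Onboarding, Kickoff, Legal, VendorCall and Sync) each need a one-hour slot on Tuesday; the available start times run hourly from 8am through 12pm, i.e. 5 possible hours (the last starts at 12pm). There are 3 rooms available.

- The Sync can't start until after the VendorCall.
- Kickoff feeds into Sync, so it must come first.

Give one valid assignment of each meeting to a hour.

Onboarding -> 8am, Kickoff -> 8am, Legal -> 9am, Sync -> 9am, VendorCall -> 8am

Checking: VendorCall(8am) before Sync(9am); Kickoff(8am) before Sync(9am); max 3 per hour (cap 3).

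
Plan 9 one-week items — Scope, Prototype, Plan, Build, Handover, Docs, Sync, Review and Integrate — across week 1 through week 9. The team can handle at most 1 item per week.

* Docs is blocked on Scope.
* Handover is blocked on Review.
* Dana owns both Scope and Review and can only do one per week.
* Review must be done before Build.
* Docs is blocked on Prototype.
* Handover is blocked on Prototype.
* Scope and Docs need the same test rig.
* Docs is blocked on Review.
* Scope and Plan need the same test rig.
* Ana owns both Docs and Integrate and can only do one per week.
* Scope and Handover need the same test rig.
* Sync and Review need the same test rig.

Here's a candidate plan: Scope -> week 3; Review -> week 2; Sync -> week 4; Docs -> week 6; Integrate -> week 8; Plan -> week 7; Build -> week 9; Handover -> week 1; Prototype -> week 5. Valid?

No. Handover is blocked on Prototype is not satisfied.

Scope and Plan need the same test rig — holds.
Review must be done before Build — holds.
Scope and Handover need the same test rig — holds.
Dana owns both Scope and Review and can only do one per week — holds.
Docs is blocked on Scope — holds.
Ana owns both Docs and Integrate and can only do one per week — holds.
Docs is blocked on Prototype — holds.
Scope and Docs need the same test rig — holds.
Handover is blocked on Review — violated.
Handover is blocked on Prototype — violated.
The team can handle at most 1 item per week — holds.
Docs is blocked on Review — holds.
Sync and Review need the same test rig — holds.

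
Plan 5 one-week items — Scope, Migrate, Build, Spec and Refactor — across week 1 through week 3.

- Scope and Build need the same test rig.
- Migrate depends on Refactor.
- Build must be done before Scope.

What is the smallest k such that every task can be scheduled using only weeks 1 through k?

The precedence chain requires at least 2 distinct weeks.
2 works (last occupied week: week 2): for example Refactor=week 1; Scope=week 2; Spec=week 1; Migrate=week 2; Build=week 1.

2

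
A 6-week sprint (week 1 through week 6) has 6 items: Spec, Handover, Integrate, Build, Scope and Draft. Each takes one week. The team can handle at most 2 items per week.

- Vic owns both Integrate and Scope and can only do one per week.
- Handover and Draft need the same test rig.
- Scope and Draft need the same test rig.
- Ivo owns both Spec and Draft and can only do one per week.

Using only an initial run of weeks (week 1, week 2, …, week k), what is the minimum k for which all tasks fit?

3

With at most 2 per week and 6 tasks, at least 3 weeks are needed.
3 works (last occupied week: week 3): for example Integrate=week 2; Scope=week 3; Draft=week 2; Spec=week 1; Build=week 3; Handover=week 1.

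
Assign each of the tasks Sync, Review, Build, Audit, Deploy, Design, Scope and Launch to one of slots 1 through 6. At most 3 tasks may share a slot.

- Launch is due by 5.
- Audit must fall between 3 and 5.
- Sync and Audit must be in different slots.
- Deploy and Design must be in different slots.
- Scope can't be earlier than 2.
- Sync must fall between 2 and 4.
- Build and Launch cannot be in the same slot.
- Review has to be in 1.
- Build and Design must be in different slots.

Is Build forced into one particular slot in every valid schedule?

Build can be 1 (e.g. Design -> 3; Build -> 1; Deploy -> 1; Scope -> 2; Launch -> 2; Review -> 1; Audit -> 3; Sync -> 2) or 2 (e.g. Design=3; Sync=2; Deploy=1; Scope=2; Review=1; Audit=3; Build=2; Launch=1).

No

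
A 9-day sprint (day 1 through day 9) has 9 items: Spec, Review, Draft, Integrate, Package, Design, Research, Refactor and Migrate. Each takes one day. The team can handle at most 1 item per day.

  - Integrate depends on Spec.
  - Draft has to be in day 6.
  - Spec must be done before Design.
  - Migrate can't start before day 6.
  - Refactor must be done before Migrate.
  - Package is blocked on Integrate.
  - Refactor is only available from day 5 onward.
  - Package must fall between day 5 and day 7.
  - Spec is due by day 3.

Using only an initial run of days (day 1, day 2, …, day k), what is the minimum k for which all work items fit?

9 days

The precedence chain requires at least 3 distinct days.
With at most 1 per day and 9 work items, at least 9 days are needed.
Draft can't be placed before day 6, so the schedule must run through at least day 6.
9 works (last occupied day: day 9): for example Design in day 3, Draft in day 6, Review in day 4, Spec in day 1, Migrate in day 8, Package in day 5, Research in day 9, Refactor in day 7, Integrate in day 2.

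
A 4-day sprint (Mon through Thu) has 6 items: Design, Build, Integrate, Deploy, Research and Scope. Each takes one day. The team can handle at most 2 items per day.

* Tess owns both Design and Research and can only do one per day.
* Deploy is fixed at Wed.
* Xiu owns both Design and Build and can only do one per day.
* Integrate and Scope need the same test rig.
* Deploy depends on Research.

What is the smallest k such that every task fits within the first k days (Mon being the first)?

The precedence chain requires at least 2 distinct days.
With at most 2 per day and 6 tasks, at least 3 days are needed.
Deploy can't be placed before Wed — that is day 3 counting from Mon — so the schedule must run through at least 3 days.
3 works (last occupied day: Wed): for example Research=Mon, Scope=Wed, Design=Tue, Integrate=Tue, Build=Mon, Deploy=Wed.

3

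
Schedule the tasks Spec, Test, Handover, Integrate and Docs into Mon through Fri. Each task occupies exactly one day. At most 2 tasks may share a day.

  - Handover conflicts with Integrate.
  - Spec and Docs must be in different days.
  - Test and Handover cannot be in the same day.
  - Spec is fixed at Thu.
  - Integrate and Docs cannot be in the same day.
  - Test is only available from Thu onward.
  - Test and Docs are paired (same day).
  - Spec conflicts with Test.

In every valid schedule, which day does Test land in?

Test's window is Thu–Fri.
Spec is fixed at Thu, and Test can't share a day with Spec.
So Test must be Fri.

Fri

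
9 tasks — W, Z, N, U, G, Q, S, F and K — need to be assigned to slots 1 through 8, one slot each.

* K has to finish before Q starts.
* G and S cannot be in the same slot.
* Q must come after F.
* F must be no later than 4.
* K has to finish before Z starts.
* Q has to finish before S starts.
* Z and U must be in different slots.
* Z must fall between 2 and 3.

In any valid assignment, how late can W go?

8

W at 8 is achievable: W=8, Q=2, N=1, U=1, G=1, Z=2, K=1, F=1, S=3.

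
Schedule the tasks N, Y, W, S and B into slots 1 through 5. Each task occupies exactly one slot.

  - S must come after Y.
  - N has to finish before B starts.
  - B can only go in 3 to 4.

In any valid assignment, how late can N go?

3

Downstream work caps N at 3.
N at 3 is achievable: Y -> 1, B -> 4, S -> 2, W -> 1, N -> 3.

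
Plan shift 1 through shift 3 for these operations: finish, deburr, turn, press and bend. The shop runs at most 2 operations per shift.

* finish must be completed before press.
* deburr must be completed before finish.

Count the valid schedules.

6

Splitting on turn: it can be shift 1 (2), shift 2 (2), shift 3 (2). Listing each branch's schedules as (finish, deburr, press, bend) by shift number:
turn=shift 1: (2,1,3,2) (2,1,3,3) — 2.
turn=shift 2: (2,1,3,1) (2,1,3,3) — 2.
turn=shift 3: (2,1,3,1) (2,1,3,2) — 2.
Summing: 2 + 2 + 2 = 6.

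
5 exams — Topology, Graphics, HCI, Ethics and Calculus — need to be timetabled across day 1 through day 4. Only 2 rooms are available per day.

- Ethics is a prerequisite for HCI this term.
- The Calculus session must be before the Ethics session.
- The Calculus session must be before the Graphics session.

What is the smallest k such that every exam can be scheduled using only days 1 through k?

3 days

The precedence chain requires at least 3 distinct days.
With at most 2 per day and 5 exams, at least 3 days are needed.
3 works (last occupied day: day 3): for example Graphics=day 2; Ethics=day 2; Calculus=day 1; HCI=day 3; Topology=day 1.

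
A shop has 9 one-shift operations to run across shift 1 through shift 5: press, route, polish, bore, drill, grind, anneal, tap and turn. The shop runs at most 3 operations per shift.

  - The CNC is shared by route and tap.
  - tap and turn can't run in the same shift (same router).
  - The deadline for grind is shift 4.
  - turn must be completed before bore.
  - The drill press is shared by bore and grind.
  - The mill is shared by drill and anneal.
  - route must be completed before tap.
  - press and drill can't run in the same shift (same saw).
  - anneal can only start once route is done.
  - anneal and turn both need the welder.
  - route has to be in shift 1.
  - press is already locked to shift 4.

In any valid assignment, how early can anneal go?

shift 2

Precedence pushes anneal to at least shift 2.
anneal at shift 2 is achievable: anneal=shift 2, turn=shift 1, route=shift 1, grind=shift 1, polish=shift 3, drill=shift 3, bore=shift 2, press=shift 4, tap=shift 2.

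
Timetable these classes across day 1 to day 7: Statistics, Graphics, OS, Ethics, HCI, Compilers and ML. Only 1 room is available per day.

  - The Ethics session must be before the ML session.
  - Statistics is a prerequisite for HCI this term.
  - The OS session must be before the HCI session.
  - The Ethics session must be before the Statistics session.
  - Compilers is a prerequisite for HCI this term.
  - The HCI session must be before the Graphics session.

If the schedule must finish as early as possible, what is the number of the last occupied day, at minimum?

7

The precedence chain requires at least 4 distinct days.
With at most 1 per day and 7 classes, at least 7 days are needed.
7 works (last occupied day: day 7): for example Compilers=day 4; HCI=day 5; Graphics=day 6; Ethics=day 1; OS=day 3; ML=day 7; Statistics=day 2.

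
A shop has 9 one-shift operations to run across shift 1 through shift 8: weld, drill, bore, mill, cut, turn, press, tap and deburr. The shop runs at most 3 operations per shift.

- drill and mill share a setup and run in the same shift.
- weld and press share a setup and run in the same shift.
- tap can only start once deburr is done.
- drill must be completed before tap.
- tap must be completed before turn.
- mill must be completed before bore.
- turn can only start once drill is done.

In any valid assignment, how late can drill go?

shift 6

Downstream work caps drill at shift 6.
drill at shift 6 is achievable: tap in shift 7, weld in shift 1, press in shift 1, deburr in shift 1, turn in shift 8, cut in shift 2, bore in shift 7, drill in shift 6, mill in shift 6.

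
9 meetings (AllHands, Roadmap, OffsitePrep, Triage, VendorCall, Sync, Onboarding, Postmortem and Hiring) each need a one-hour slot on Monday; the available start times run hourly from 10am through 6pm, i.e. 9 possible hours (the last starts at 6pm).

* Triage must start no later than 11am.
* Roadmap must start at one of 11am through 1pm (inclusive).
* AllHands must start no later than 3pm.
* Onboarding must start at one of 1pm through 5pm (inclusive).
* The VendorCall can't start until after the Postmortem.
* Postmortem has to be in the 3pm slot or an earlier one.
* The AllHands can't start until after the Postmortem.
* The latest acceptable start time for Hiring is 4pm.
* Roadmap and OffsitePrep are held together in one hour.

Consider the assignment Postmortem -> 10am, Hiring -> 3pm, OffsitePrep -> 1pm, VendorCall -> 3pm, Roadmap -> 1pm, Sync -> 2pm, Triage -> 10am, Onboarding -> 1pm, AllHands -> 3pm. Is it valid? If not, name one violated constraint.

Valid

Roadmap must start at one of 11am through 1pm (inclusive) — holds.
Onboarding must start at one of 1pm through 5pm (inclusive) — holds.
The latest acceptable start time for Hiring is 4pm — holds.
Postmortem has to be in the 3pm slot or an earlier one — holds.
The VendorCall can't start until after the Postmortem — holds.
The AllHands can't start until after the Postmortem — holds.
AllHands must start no later than 3pm — holds.
Roadmap and OffsitePrep are held together in one hour — holds.
Triage must start no later than 11am — holds.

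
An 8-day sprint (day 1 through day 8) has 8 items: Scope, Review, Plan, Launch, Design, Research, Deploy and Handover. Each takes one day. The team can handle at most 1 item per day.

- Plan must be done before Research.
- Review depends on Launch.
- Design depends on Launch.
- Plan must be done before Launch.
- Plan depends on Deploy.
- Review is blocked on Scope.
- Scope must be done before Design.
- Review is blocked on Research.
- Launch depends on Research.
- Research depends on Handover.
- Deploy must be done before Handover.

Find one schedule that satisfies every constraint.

Deploy=day 1, Review=day 7, Launch=day 5, Research=day 4, Scope=day 6, Plan=day 2, Handover=day 3, Design=day 8

Checking: Deploy(day 1) before Handover(day 3); Research(day 4) before Review(day 7); Launch(day 5) before Review(day 7); Launch(day 5) before Design(day 8); Plan(day 2) before Launch(day 5); Handover(day 3) before Research(day 4); Scope(day 6) before Design(day 8); Plan(day 2) before Research(day 4); Research(day 4) before Launch(day 5); Scope(day 6) before Review(day 7); Deploy(day 1) before Plan(day 2); max 1 per day (cap 1).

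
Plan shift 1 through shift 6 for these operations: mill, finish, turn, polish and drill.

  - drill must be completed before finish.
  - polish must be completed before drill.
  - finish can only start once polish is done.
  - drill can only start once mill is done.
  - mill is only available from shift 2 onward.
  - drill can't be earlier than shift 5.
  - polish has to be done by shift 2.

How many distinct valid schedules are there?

Splitting on mill: it can be shift 2 (12), shift 3 (12), shift 4 (12). Listing each branch's schedules as (finish, turn, polish, drill) by shift number:
mill=shift 2: (6,1,1,5) (6,1,2,5) (6,2,1,5) (6,2,2,5) (6,3,1,5) (6,3,2,5) (6,4,1,5) (6,4,2,5) (6,5,1,5) (6,5,2,5) (6,6,1,5) (6,6,2,5) — 12.
mill=shift 3: (6,1,1,5) (6,1,2,5) (6,2,1,5) (6,2,2,5) (6,3,1,5) (6,3,2,5) (6,4,1,5) (6,4,2,5) (6,5,1,5) (6,5,2,5) (6,6,1,5) (6,6,2,5) — 12.
mill=shift 4: (6,1,1,5) (6,1,2,5) (6,2,1,5) (6,2,2,5) (6,3,1,5) (6,3,2,5) (6,4,1,5) (6,4,2,5) (6,5,1,5) (6,5,2,5) (6,6,1,5) (6,6,2,5) — 12.
Summing: 12 + 12 + 12 = 36.

36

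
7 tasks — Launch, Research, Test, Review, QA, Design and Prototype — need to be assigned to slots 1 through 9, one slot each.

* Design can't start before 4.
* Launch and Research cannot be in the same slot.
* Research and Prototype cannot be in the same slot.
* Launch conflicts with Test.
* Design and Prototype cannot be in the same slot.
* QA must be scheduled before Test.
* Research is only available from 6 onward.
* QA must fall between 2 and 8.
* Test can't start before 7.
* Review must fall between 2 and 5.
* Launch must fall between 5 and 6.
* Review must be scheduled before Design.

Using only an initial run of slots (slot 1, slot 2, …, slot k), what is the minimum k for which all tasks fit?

The precedence chain requires at least 2 distinct slots.
Test can't be placed before 7, so the schedule must run through at least slot 7.
7 works (last occupied slot: 7): for example Test in 7; Design in 4; Prototype in 1; QA in 2; Launch in 5; Review in 2; Research in 6.

7 slots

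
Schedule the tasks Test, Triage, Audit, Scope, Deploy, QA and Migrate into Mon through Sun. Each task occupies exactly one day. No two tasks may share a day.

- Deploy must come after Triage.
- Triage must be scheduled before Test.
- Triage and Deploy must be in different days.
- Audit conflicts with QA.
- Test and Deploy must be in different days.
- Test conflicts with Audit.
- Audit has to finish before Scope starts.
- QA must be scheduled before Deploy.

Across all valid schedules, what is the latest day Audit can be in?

Sat

Downstream work caps Audit at Sat.
Audit at Sat is achievable: Triage in Mon, Audit in Sat, Migrate in Fri, QA in Tue, Scope in Sun, Test in Thu, Deploy in Wed.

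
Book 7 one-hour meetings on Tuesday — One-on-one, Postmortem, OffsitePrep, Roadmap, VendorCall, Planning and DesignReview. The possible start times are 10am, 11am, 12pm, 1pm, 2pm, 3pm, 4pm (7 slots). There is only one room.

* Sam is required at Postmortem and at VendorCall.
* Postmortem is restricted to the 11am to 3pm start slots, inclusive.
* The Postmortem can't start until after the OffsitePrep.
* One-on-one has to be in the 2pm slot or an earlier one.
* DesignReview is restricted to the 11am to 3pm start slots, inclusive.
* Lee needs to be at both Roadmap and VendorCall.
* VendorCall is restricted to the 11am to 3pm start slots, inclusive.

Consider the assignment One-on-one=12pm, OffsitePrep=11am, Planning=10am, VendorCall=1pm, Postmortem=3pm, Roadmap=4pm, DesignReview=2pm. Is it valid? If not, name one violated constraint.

Valid

Lee needs to be at both Roadmap and VendorCall — holds.
The Postmortem can't start until after the OffsitePrep — holds.
One-on-one has to be in the 2pm slot or an earlier one — holds.
There is only one room — holds.
VendorCall is restricted to the 11am to 3pm start slots, inclusive — holds.
DesignReview is restricted to the 11am to 3pm start slots, inclusive — holds.
Sam is required at Postmortem and at VendorCall — holds.
Postmortem is restricted to the 11am to 3pm start slots, inclusive — holds.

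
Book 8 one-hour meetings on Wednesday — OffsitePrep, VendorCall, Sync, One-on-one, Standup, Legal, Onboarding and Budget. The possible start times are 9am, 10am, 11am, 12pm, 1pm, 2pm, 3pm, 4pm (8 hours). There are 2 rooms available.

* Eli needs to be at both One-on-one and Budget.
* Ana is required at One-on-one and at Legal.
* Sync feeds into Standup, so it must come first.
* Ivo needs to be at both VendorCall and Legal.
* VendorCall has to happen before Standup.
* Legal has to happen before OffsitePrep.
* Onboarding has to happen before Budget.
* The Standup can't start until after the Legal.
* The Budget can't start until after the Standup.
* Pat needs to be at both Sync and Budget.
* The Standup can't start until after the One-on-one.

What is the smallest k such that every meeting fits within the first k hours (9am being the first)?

The precedence chain requires at least 3 distinct hours.
With at most 2 per hour and 8 meetings, at least 4 hours are needed.
4 works (last occupied hour: 12pm): for example Sync in 9am; Legal in 9am; One-on-one in 10am; OffsitePrep in 12pm; Budget in 12pm; Onboarding in 11am; VendorCall in 10am; Standup in 11am.

4 hours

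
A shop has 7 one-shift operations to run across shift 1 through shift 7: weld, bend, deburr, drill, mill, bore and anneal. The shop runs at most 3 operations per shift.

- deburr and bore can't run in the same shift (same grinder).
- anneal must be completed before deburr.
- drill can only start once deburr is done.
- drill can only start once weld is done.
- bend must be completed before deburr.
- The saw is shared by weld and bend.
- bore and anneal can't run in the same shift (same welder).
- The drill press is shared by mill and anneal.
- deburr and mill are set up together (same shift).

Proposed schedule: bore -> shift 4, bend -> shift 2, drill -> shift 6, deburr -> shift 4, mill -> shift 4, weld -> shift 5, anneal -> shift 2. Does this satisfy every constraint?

No. deburr and bore can't run in the same shift (same grinder) is not satisfied.

The saw is shared by weld and bend — holds.
drill can only start once weld is done — holds.
bore and anneal can't run in the same shift (same welder) — holds.
The shop runs at most 3 operations per shift — holds.
deburr and mill are set up together (same shift) — holds.
deburr and bore can't run in the same shift (same grinder) — violated.
bend must be completed before deburr — holds.
drill can only start once deburr is done — holds.
anneal must be completed before deburr — holds.
The drill press is shared by mill and anneal — holds.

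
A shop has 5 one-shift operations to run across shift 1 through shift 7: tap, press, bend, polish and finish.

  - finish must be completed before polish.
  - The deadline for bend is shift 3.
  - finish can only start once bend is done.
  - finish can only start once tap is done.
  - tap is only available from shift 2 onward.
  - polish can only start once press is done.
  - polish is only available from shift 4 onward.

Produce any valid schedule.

press=shift 1, polish=shift 4, bend=shift 1, finish=shift 3, tap=shift 2

Checking: tap(shift 2) before finish(shift 3); finish(shift 3) before polish(shift 4); press(shift 1) before polish(shift 4); bend(shift 1) before finish(shift 3); bend=shift 1 in [shift 1,shift 3]; tap=shift 2 in [shift 2,shift 7]; polish=shift 4 in [shift 4,shift 7].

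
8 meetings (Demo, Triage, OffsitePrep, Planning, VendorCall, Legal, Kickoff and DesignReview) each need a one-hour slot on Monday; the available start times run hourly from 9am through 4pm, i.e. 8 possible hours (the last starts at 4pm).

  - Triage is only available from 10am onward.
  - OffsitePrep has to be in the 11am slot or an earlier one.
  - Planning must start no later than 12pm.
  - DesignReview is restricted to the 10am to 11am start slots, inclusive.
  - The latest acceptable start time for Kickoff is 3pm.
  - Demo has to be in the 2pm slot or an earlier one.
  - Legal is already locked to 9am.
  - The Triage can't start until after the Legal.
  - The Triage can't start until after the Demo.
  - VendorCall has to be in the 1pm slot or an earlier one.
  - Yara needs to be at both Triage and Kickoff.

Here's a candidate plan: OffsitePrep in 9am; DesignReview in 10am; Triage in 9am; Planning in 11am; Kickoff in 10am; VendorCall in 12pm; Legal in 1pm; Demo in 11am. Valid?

Invalid. The Triage can't start until after the Legal.

Yara needs to be at both Triage and Kickoff — holds.
Legal is already locked to 9am — violated.
OffsitePrep has to be in the 11am slot or an earlier one — holds.
The Triage can't start until after the Demo — violated.
DesignReview is restricted to the 10am to 11am start slots, inclusive — holds.
Triage is only available from 10am onward — violated.
Planning must start no later than 12pm — holds.
VendorCall has to be in the 1pm slot or an earlier one — holds.
Demo has to be in the 2pm slot or an earlier one — holds.
The Triage can't start until after the Legal — violated.
The latest acceptable start time for Kickoff is 3pm — holds.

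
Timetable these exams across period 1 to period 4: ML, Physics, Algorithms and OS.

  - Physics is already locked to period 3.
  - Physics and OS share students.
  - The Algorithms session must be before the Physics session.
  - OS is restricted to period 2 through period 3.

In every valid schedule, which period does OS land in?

period 2

OS's window is period 2–period 3.
Physics is fixed at period 3, and OS can't share a period with Physics.
So OS must be period 2.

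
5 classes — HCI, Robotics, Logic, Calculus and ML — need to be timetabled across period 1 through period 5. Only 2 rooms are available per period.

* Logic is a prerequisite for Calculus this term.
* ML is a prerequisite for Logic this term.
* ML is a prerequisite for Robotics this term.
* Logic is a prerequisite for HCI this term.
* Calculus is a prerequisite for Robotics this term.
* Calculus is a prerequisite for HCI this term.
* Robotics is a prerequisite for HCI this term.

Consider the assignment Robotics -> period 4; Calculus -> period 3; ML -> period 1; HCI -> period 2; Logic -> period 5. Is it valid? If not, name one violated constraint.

Invalid. Logic is a prerequisite for HCI this term.

ML is a prerequisite for Robotics this term — holds.
Calculus is a prerequisite for HCI this term — violated.
ML is a prerequisite for Logic this term — holds.
Robotics is a prerequisite for HCI this term — violated.
Only 2 rooms are available per period — holds.
Calculus is a prerequisite for Robotics this term — holds.
Logic is a prerequisite for HCI this term — violated.
Logic is a prerequisite for Calculus this term — violated.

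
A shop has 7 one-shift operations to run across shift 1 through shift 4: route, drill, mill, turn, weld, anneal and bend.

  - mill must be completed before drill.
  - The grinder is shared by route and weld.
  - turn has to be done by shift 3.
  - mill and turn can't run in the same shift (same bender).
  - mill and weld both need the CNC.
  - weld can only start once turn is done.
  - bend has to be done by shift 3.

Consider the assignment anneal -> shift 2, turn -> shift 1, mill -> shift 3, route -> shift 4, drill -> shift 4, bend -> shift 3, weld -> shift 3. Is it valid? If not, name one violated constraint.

The grinder is shared by route and weld — holds.
mill and turn can't run in the same shift (same bender) — holds.
turn has to be done by shift 3 — holds.
bend has to be done by shift 3 — holds.
mill and weld both need the CNC — violated.
mill must be completed before drill — holds.
weld can only start once turn is done — holds.

Invalid. mill and weld both need the CNC.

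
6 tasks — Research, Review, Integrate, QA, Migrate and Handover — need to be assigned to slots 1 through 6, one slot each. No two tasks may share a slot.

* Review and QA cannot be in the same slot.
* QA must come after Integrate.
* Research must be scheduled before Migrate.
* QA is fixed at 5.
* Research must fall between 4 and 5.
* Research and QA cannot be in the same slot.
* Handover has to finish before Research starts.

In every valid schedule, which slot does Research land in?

Research's window is 4–5.
QA is fixed at 5, and Research can't share a slot with QA.
So Research must be 4.

4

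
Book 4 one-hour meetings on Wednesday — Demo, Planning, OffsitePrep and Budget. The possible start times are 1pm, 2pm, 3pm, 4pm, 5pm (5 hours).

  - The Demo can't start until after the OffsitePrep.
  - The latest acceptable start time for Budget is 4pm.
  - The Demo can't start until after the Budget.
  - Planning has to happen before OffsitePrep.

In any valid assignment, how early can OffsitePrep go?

2pm

Precedence pushes OffsitePrep to at least 2pm; downstream work caps OffsitePrep at 4pm.
OffsitePrep at 2pm is achievable: OffsitePrep=2pm, Demo=3pm, Planning=1pm, Budget=1pm.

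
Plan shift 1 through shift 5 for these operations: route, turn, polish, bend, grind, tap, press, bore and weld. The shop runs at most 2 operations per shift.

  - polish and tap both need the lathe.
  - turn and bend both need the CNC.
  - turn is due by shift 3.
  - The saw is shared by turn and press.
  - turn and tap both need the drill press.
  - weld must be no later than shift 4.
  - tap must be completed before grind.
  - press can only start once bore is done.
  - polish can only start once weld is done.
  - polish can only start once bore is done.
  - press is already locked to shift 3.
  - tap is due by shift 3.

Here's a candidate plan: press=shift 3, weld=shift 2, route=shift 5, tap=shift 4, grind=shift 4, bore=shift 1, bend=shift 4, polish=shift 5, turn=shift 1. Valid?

polish can only start once weld is done — holds.
polish can only start once bore is done — holds.
The saw is shared by turn and press — holds.
turn and tap both need the drill press — holds.
press is already locked to shift 3 — holds.
The shop runs at most 2 operations per shift — violated.
tap must be completed before grind — violated.
weld must be no later than shift 4 — holds.
turn is due by shift 3 — holds.
tap is due by shift 3 — violated.
turn and bend both need the CNC — holds.
press can only start once bore is done — holds.
polish and tap both need the lathe — holds.

Invalid. tap is due by shift 3.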